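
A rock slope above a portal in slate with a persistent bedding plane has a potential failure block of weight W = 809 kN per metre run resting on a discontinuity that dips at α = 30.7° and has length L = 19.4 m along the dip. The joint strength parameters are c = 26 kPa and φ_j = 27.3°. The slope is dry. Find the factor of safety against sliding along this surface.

FS = 2.09

Resolving the block weight along and normal to the plane and applying the Mohr–Coulomb strength on the joint:
N' = W cosα = 809·cos30.7° = 695.6 kN/m
Driving force T = W sinα = 809·sin30.7° = 413.0 kN/m
Resisting force R = c·L + N'·tanφ_j = 26·19.4 + 695.6·tan27.3° = 504.4 + 359.0 = 863.4 kN/m
FS = R / T = 863.4 / 413.0 = 2.090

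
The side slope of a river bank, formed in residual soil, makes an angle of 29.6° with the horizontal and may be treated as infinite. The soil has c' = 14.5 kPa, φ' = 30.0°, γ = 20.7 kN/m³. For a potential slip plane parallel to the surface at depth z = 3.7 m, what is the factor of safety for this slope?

FS = 1.46

For an infinite slope with a slip plane parallel to the surface (no pore pressure): FS = [c' + γz cos²β tanφ'] / [γz sinβ cosβ].
γz = 20.7·3.7 = 76.59 kN/m²
Numerator = 14.5 + 76.59·cos²29.6°·tan30.0° = 14.5 + 76.59·0.7560·0.5774 = 47.931 kPa
Denominator = 76.59·sin29.6°·cos29.6° = 76.59·0.4939·0.8695 = 32.894 kPa
FS = 47.931 / 32.894 = 1.457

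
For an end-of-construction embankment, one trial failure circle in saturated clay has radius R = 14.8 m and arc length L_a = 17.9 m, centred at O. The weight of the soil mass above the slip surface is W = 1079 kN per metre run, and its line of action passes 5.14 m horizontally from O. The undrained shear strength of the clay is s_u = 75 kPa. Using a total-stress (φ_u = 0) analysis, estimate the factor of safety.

FS = 3.58

Taking moments about the centre O, the resisting moment is provided by the undrained shear strength acting along the arc:
M_R = s_u·L_a·R = 75·17.90·14.8 = 19869.0 kN·m/m
M_D = W·d = 1079·5.14 = 5546.1 kN·m/m
FS = M_R / M_D = 19869.0 / 5546.1 = 3.583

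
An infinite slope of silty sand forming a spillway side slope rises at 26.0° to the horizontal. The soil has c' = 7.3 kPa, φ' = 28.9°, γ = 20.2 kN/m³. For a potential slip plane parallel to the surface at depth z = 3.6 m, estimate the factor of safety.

For an infinite slope with a slip plane parallel to the surface (no pore pressure): FS = [c' + γz cos²β tanφ'] / [γz sinβ cosβ].
γz = 20.2·3.6 = 72.72 kN/m²
Numerator = 7.3 + 72.72·cos²26.0°·tan28.9° = 7.3 + 72.72·0.8078·0.5520 = 39.729 kPa
Denominator = 72.72·sin26.0°·cos26.0° = 72.72·0.4384·0.8988 = 28.652 kPa
FS = 39.729 / 28.652 = 1.387

FS = 1.39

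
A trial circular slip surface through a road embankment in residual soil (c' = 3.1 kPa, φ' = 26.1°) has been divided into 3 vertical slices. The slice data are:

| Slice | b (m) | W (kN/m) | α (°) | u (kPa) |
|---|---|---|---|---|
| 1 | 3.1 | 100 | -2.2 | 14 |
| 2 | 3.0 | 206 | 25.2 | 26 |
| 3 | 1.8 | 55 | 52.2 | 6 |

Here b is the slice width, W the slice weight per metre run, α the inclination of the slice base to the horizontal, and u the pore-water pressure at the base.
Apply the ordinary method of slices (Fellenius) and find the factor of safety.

FS = 0.89

Ordinary method of slices: FS = Σ[c'·Δl_i + (W_i cosα_i − u_i·Δl_i)·tanφ'] / Σ W_i sinα_i, with Δl_i = b_i / cosα_i.
Slice 1: Δl = 3.1/cos(-2.2°) = 3.102 m; N'_1 = 100·cos(-2.2°) − 14·3.102 = 56.5; c'Δl = 9.62; W sinα = -3.8
Slice 2: Δl = 3.0/cos25.2° = 3.316 m; N'_2 = 206·cos25.2° − 26·3.316 = 100.2; c'Δl = 10.28; W sinα = 87.7
Slice 3: Δl = 1.8/cos52.2° = 2.937 m; N'_3 = 55·cos52.2° − 6·2.937 = 16.1; c'Δl = 9.10; W sinα = 43.5
Σc'Δl = 29.0 kN/m; ΣN' = 172.8 kN/m; ΣW sinα = 127.3 kN/m
Resisting = 29.0 + 172.8·tan26.1° = 29.0 + 84.6 = 113.6 kN/m
FS = 113.6 / 127.3 = 0.892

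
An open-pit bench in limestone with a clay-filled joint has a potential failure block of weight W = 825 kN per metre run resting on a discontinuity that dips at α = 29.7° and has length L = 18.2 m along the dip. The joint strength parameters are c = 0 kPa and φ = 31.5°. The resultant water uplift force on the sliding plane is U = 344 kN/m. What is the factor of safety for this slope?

Resolving the block weight along and normal to the plane and applying the Mohr–Coulomb strength on the joint:
N' = W cosα − U = 825·cos29.7° − 344 = 372.6 kN/m
Driving force T = W sinα = 825·sin29.7° = 408.8 kN/m
Resisting force R = c·L + N'·tanφ = 0·18.2 + 372.6·tan31.5° = 0.0 + 228.3 = 228.3 kN/m
FS = R / T = 228.3 / 408.8 = 0.559

FS = 0.56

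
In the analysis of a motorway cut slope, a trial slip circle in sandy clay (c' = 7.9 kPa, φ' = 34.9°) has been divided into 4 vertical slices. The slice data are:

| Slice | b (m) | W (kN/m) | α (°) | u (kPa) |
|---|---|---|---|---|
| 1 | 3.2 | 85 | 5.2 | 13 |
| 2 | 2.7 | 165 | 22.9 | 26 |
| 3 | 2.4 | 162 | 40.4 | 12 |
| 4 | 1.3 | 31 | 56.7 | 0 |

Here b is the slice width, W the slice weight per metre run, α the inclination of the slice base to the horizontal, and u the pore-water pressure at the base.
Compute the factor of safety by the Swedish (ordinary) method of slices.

Ordinary method of slices: FS = Σ[c'·Δl_i + (W_i cosα_i − u_i·Δl_i)·tanφ'] / Σ W_i sinα_i, with Δl_i = b_i / cosα_i.
Slice 1: Δl = 3.2/cos5.2° = 3.213 m; N'_1 = 85·cos5.2° − 13·3.213 = 42.9; c'Δl = 25.38; W sinα = 7.7
Slice 2: Δl = 2.7/cos22.9° = 2.931 m; N'_2 = 165·cos22.9° − 26·2.931 = 75.8; c'Δl = 23.15; W sinα = 64.2
Slice 3: Δl = 2.4/cos40.4° = 3.152 m; N'_3 = 162·cos40.4° − 12·3.152 = 85.6; c'Δl = 24.90; W sinα = 105.0
Slice 4: Δl = 1.3/cos56.7° = 2.368 m; N'_4 = 31·cos56.7° − 0·2.368 = 17.0; c'Δl = 18.71; W sinα = 25.9
Σc'Δl = 92.1 kN/m; ΣN' = 221.2 kN/m; ΣW sinα = 202.8 kN/m
Resisting = 92.1 + 221.2·tan34.9° = 92.1 + 154.3 = 246.5 kN/m
FS = 246.5 / 202.8 = 1.215

FS = 1.22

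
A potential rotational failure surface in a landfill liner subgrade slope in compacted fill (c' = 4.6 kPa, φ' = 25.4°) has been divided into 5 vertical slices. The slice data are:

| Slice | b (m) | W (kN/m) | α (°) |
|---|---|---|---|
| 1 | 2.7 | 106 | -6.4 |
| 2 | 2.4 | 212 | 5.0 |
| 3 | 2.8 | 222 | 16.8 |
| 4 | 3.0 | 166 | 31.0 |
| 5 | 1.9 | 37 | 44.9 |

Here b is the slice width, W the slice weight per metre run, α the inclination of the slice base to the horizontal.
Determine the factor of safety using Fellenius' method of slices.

Ordinary method of slices: FS = Σ[c'·Δl_i + (W_i cosα_i)·tanφ'] / Σ W_i sinα_i, with Δl_i = b_i / cosα_i.
Slice 1: Δl = 2.7/cos(-6.4°) = 2.717 m; N'_1 = 106·cos(-6.4°) = 105.3; c'Δl = 12.50; W sinα = -11.8
Slice 2: Δl = 2.4/cos5.0° = 2.409 m; N'_2 = 212·cos5.0° = 211.2; c'Δl = 11.08; W sinα = 18.5
Slice 3: Δl = 2.8/cos16.8° = 2.925 m; N'_3 = 222·cos16.8° = 212.5; c'Δl = 13.45; W sinα = 64.2
Slice 4: Δl = 3.0/cos31.0° = 3.500 m; N'_4 = 166·cos31.0° = 142.3; c'Δl = 16.10; W sinα = 85.5
Slice 5: Δl = 1.9/cos44.9° = 2.682 m; N'_5 = 37·cos44.9° = 26.2; c'Δl = 12.34; W sinα = 26.1
Σc'Δl = 65.5 kN/m; ΣN' = 697.6 kN/m; ΣW sinα = 182.4 kN/m
Resisting = 65.5 + 697.6·tan25.4° = 65.5 + 331.2 = 396.7 kN/m
FS = 396.7 / 182.4 = 2.174

FS = 2.17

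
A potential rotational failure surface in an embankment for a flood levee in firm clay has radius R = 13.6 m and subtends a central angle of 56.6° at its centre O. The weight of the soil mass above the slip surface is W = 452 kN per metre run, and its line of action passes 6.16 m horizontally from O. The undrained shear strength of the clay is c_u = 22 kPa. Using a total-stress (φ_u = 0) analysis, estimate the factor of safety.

FS = 1.44

Taking moments about the centre O, the resisting moment is provided by the undrained shear strength acting along the arc:
Arc length L_a = R·θ = 13.6·(56.6°·π/180) = 13.6·0.9879 = 13.43 m
M_R = c_u·L_a·R = 22·13.43·13.6 = 4019.7 kN·m/m
M_D = W·d = 452·6.16 = 2784.3 kN·m/m
FS = M_R / M_D = 4019.7 / 2784.3 = 1.444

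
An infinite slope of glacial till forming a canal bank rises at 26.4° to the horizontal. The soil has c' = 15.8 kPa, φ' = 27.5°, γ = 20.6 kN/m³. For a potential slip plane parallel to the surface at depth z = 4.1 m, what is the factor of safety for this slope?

For an infinite slope with a slip plane parallel to the surface (no pore pressure): FS = [c' + γz cos²β tanφ'] / [γz sinβ cosβ].
γz = 20.6·4.1 = 84.46 kN/m²
Numerator = 15.8 + 84.46·cos²26.4°·tan27.5° = 15.8 + 84.46·0.8023·0.5206 = 51.075 kPa
Denominator = 84.46·sin26.4°·cos26.4° = 84.46·0.4446·0.8957 = 33.637 kPa
FS = 51.075 / 33.637 = 1.518

FS = 1.52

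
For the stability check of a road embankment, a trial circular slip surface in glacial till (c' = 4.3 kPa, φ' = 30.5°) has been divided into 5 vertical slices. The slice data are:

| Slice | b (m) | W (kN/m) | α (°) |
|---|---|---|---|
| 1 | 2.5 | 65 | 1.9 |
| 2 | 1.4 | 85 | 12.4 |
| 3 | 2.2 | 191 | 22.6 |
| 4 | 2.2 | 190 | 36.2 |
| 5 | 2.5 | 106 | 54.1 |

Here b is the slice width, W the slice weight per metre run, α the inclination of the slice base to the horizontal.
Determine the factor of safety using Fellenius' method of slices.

Ordinary method of slices: FS = Σ[c'·Δl_i + (W_i cosα_i)·tanφ'] / Σ W_i sinα_i, with Δl_i = b_i / cosα_i.
Slice 1: Δl = 2.5/cos1.9° = 2.501 m; N'_1 = 65·cos1.9° = 65.0; c'Δl = 10.76; W sinα = 2.2
Slice 2: Δl = 1.4/cos12.4° = 1.433 m; N'_2 = 85·cos12.4° = 83.0; c'Δl = 6.16; W sinα = 18.3
Slice 3: Δl = 2.2/cos22.6° = 2.383 m; N'_3 = 191·cos22.6° = 176.3; c'Δl = 10.25; W sinα = 73.4
Slice 4: Δl = 2.2/cos36.2° = 2.726 m; N'_4 = 190·cos36.2° = 153.3; c'Δl = 11.72; W sinα = 112.2
Slice 5: Δl = 2.5/cos54.1° = 4.264 m; N'_5 = 106·cos54.1° = 62.2; c'Δl = 18.33; W sinα = 85.9
Σc'Δl = 57.2 kN/m; ΣN' = 539.8 kN/m; ΣW sinα = 291.9 kN/m
Resisting = 57.2 + 539.8·tan30.5° = 57.2 + 318.0 = 375.2 kN/m
FS = 375.2 / 291.9 = 1.285

FS = 1.29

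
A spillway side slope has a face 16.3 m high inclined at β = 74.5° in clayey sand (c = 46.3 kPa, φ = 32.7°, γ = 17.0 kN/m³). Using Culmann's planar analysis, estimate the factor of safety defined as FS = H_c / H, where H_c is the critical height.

FS = 2.13

H_c = (4c/γ) · sinβ cosφ / [1 − cos(β − φ)]
    = (4·46.3/17.0) · sin74.5°·cos32.7° / [1 − cos41.8°]
    = 10.894 · 0.8109 / 0.2545 = 34.71 m
FS = H_c / H = 34.71 / 16.3 = 2.129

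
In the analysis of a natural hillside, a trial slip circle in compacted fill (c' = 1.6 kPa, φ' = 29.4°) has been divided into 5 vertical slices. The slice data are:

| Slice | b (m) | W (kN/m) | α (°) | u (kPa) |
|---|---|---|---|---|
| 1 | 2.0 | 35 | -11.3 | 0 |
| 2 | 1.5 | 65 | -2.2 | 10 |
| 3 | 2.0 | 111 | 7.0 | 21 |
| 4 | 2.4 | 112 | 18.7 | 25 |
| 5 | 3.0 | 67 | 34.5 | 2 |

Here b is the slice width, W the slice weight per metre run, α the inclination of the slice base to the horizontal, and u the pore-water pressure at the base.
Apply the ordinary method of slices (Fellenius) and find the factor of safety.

FS = 1.99

Ordinary method of slices: FS = Σ[c'·Δl_i + (W_i cosα_i − u_i·Δl_i)·tanφ'] / Σ W_i sinα_i, with Δl_i = b_i / cosα_i.
Slice 1: Δl = 2.0/cos(-11.3°) = 2.040 m; N'_1 = 35·cos(-11.3°) − 0·2.040 = 34.3; c'Δl = 3.26; W sinα = -6.9
Slice 2: Δl = 1.5/cos(-2.2°) = 1.501 m; N'_2 = 65·cos(-2.2°) − 10·1.501 = 49.9; c'Δl = 2.40; W sinα = -2.5
Slice 3: Δl = 2.0/cos7.0° = 2.015 m; N'_3 = 111·cos7.0° − 21·2.015 = 67.9; c'Δl = 3.22; W sinα = 13.5
Slice 4: Δl = 2.4/cos18.7° = 2.534 m; N'_4 = 112·cos18.7° − 25·2.534 = 42.7; c'Δl = 4.05; W sinα = 35.9
Slice 5: Δl = 3.0/cos34.5° = 3.640 m; N'_5 = 67·cos34.5° − 2·3.640 = 47.9; c'Δl = 5.82; W sinα = 37.9
Σc'Δl = 18.8 kN/m; ΣN' = 242.8 kN/m; ΣW sinα = 78.0 kN/m
Resisting = 18.8 + 242.8·tan29.4° = 18.8 + 136.8 = 155.6 kN/m
FS = 155.6 / 78.0 = 1.994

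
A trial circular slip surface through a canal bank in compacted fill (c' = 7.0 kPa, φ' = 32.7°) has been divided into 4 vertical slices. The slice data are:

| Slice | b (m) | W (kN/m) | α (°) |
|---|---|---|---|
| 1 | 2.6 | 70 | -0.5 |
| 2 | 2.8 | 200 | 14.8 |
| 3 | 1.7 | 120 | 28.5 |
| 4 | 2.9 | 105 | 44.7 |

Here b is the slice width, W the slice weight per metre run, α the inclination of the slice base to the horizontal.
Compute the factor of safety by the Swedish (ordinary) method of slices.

Ordinary method of slices: FS = Σ[c'·Δl_i + (W_i cosα_i)·tanφ'] / Σ W_i sinα_i, with Δl_i = b_i / cosα_i.
Slice 1: Δl = 2.6/cos(-0.5°) = 2.600 m; N'_1 = 70·cos(-0.5°) = 70.0; c'Δl = 18.20; W sinα = -0.6
Slice 2: Δl = 2.8/cos14.8° = 2.896 m; N'_2 = 200·cos14.8° = 193.4; c'Δl = 20.27; W sinα = 51.1
Slice 3: Δl = 1.7/cos28.5° = 1.934 m; N'_3 = 120·cos28.5° = 105.5; c'Δl = 13.54; W sinα = 57.3
Slice 4: Δl = 2.9/cos44.7° = 4.080 m; N'_4 = 105·cos44.7° = 74.6; c'Δl = 28.56; W sinα = 73.9
Σc'Δl = 80.6 kN/m; ΣN' = 443.5 kN/m; ΣW sinα = 181.6 kN/m
Resisting = 80.6 + 443.5·tan32.7° = 80.6 + 284.7 = 365.3 kN/m
FS = 365.3 / 181.6 = 2.011

FS = 2.01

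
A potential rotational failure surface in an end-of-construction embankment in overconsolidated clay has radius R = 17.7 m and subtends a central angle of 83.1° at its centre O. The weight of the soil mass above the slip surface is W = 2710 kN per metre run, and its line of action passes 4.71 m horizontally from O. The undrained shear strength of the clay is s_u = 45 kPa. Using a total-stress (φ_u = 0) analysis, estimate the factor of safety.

FS = 1.60

Taking moments about the centre O, the resisting moment is provided by the undrained shear strength acting along the arc:
Arc length L_a = R·θ = 17.7·(83.1°·π/180) = 17.7·1.4504 = 25.67 m
M_R = s_u·L_a·R = 45·25.67·17.7 = 20447.4 kN·m/m
M_D = W·d = 2710·4.71 = 12764.1 kN·m/m
FS = M_R / M_D = 20447.4 / 12764.1 = 1.602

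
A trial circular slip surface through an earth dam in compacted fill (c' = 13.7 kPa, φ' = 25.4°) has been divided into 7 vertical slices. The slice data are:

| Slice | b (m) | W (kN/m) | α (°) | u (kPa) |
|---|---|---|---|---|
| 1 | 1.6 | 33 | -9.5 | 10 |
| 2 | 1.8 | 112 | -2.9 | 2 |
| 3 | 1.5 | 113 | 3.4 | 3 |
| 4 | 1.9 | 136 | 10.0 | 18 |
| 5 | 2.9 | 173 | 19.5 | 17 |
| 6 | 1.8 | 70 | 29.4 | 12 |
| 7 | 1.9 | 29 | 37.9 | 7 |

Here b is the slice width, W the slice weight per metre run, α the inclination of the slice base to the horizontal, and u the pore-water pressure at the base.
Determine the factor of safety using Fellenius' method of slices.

FS = 3.31

Ordinary method of slices: FS = Σ[c'·Δl_i + (W_i cosα_i − u_i·Δl_i)·tanφ'] / Σ W_i sinα_i, with Δl_i = b_i / cosα_i.
Slice 1: Δl = 1.6/cos(-9.5°) = 1.622 m; N'_1 = 33·cos(-9.5°) − 10·1.622 = 16.3; c'Δl = 22.22; W sinα = -5.4
Slice 2: Δl = 1.8/cos(-2.9°) = 1.802 m; N'_2 = 112·cos(-2.9°) − 2·1.802 = 108.3; c'Δl = 24.69; W sinα = -5.7
Slice 3: Δl = 1.5/cos3.4° = 1.503 m; N'_3 = 113·cos3.4° − 3·1.503 = 108.3; c'Δl = 20.59; W sinα = 6.7
Slice 4: Δl = 1.9/cos10.0° = 1.929 m; N'_4 = 136·cos10.0° − 18·1.929 = 99.2; c'Δl = 26.43; W sinα = 23.6
Slice 5: Δl = 2.9/cos19.5° = 3.076 m; N'_5 = 173·cos19.5° − 17·3.076 = 110.8; c'Δl = 42.15; W sinα = 57.7
Slice 6: Δl = 1.8/cos29.4° = 2.066 m; N'_6 = 70·cos29.4° − 12·2.066 = 36.2; c'Δl = 28.31; W sinα = 34.4
Slice 7: Δl = 1.9/cos37.9° = 2.408 m; N'_7 = 29·cos37.9° − 7·2.408 = 6.0; c'Δl = 32.99; W sinα = 17.8
Σc'Δl = 197.4 kN/m; ΣN' = 485.1 kN/m; ΣW sinα = 129.1 kN/m
Resisting = 197.4 + 485.1·tan25.4° = 197.4 + 230.3 = 427.7 kN/m
FS = 427.7 / 129.1 = 3.312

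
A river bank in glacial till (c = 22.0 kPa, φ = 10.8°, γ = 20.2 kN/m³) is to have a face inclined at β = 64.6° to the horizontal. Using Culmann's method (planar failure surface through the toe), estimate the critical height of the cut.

Culmann's analysis gives the critical failure plane at α_cr = (β + φ)/2 = (64.6 + 10.8)/2 = 37.7°, and the critical height
H_c = (4c/γ) · sinβ cosφ / [1 − cos(β − φ)]
    = (4·22.0/20.2) · sin64.6°·cos10.8° / [1 − cos(53.8°)]
    = 4.356 · 0.9033·0.9823 / [1 − 0.5906]
    = 4.356 · 0.8873 / 0.4094
    = 9.44 m

H_c = 9.44 m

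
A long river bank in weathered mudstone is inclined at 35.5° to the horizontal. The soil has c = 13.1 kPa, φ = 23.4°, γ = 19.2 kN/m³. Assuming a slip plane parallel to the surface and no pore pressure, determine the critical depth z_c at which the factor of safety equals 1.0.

z_c = 3.67 m

Setting FS = 1.00 in FS = [c + γz cos²β tanφ] / [γz sinβ cosβ] and solving for z:
z = c / [γ cosβ (FS·sinβ − cosβ·tanφ)]
  = 13.1 / [19.2·cos35.5°·(1.00·sin35.5° − cos35.5°·tan23.4°)]
  = 13.1 / [19.2·0.8141·(1.00·0.5807 − 0.8141·0.4327)]
  = 13.1 / 3.5702 = 3.669 m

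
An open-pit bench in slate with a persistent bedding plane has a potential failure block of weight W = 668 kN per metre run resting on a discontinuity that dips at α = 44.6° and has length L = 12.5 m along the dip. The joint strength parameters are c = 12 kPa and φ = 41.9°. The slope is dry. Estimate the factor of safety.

Resolving the block weight along and normal to the plane and applying the Mohr–Coulomb strength on the joint:
N' = W cosα = 668·cos44.6° = 475.6 kN/m
Driving force T = W sinα = 668·sin44.6° = 469.0 kN/m
Resisting force R = c·L + N'·tanφ = 12·12.5 + 475.6·tan41.9° = 150.0 + 426.8 = 576.8 kN/m
FS = R / T = 576.8 / 469.0 = 1.230

FS = 1.23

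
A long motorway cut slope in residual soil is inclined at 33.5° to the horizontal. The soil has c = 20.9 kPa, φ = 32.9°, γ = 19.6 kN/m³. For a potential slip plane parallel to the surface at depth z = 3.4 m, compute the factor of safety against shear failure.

For an infinite slope with a slip plane parallel to the surface (no pore pressure): FS = [c + γz cos²β tanφ] / [γz sinβ cosβ].
γz = 19.6·3.4 = 66.64 kN/m²
Numerator = 20.9 + 66.64·cos²33.5°·tan32.9° = 20.9 + 66.64·0.6954·0.6469 = 50.878 kPa
Denominator = 66.64·sin33.5°·cos33.5° = 66.64·0.5519·0.8339 = 30.671 kPa
FS = 50.878 / 30.671 = 1.659

FS = 1.66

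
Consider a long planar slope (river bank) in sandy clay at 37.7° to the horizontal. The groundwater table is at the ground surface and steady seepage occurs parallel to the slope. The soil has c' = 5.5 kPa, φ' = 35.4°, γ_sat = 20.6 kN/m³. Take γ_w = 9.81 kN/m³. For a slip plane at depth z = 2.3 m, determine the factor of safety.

With seepage parallel to the slope and the water table at the surface, the effective normal stress on the slip plane uses the buoyant unit weight γ' = γ_sat − γ_w while the driving shear stress uses γ_sat:
FS = [c' + γ' z cos²β tanφ'] / [γ_sat z sinβ cosβ]
γ' = 20.6 − 9.81 = 10.79 kN/m³
Numerator = 5.5 + 10.79·2.3·cos²37.7°·tan35.4° = 5.5 + 10.79·2.3·0.6260·0.7107 = 16.541 kPa
Denominator = 20.6·2.3·sin37.7°·cos37.7° = 20.6·2.3·0.6115·0.7912 = 22.925 kPa
FS = 16.541 / 22.925 = 0.722

FS = 0.72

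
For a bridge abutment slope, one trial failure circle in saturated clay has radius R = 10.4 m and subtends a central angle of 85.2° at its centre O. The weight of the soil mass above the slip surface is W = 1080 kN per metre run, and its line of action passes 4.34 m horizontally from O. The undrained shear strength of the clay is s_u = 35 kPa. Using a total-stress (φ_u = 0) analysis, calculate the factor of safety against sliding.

FS = 1.20

Taking moments about the centre O, the resisting moment is provided by the undrained shear strength acting along the arc:
Arc length L_a = R·θ = 10.4·(85.2°·π/180) = 10.4·1.4870 = 15.47 m
M_R = s_u·L_a·R = 35·15.47·10.4 = 5629.3 kN·m/m
M_D = W·d = 1080·4.34 = 4687.2 kN·m/m
FS = M_R / M_D = 5629.3 / 4687.2 = 1.201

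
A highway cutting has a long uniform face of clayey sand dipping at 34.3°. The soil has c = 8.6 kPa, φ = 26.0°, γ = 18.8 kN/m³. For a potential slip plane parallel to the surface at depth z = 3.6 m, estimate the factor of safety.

For an infinite slope with a slip plane parallel to the surface (no pore pressure): FS = [c + γz cos²β tanφ] / [γz sinβ cosβ].
γz = 18.8·3.6 = 67.68 kN/m²
Numerator = 8.6 + 67.68·cos²34.3°·tan26.0° = 8.6 + 67.68·0.6824·0.4877 = 31.127 kPa
Denominator = 67.68·sin34.3°·cos34.3° = 67.68·0.5635·0.8261 = 31.507 kPa
FS = 31.127 / 31.507 = 0.988

FS = 0.99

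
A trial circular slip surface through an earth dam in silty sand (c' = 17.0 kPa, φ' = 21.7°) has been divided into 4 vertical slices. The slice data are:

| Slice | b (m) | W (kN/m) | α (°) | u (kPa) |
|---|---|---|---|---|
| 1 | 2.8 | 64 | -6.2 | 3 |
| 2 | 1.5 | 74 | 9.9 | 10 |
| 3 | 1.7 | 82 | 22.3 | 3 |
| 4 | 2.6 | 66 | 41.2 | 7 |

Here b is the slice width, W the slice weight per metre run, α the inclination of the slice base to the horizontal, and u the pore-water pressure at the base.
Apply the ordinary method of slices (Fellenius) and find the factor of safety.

Ordinary method of slices: FS = Σ[c'·Δl_i + (W_i cosα_i − u_i·Δl_i)·tanφ'] / Σ W_i sinα_i, with Δl_i = b_i / cosα_i.
Slice 1: Δl = 2.8/cos(-6.2°) = 2.816 m; N'_1 = 64·cos(-6.2°) − 3·2.816 = 55.2; c'Δl = 47.88; W sinα = -6.9
Slice 2: Δl = 1.5/cos9.9° = 1.523 m; N'_2 = 74·cos9.9° − 10·1.523 = 57.7; c'Δl = 25.89; W sinα = 12.7
Slice 3: Δl = 1.7/cos22.3° = 1.837 m; N'_3 = 82·cos22.3° − 3·1.837 = 70.4; c'Δl = 31.24; W sinα = 31.1
Slice 4: Δl = 2.6/cos41.2° = 3.456 m; N'_4 = 66·cos41.2° − 7·3.456 = 25.5; c'Δl = 58.74; W sinα = 43.5
Σc'Δl = 163.7 kN/m; ΣN' = 208.7 kN/m; ΣW sinα = 80.4 kN/m
Resisting = 163.7 + 208.7·tan21.7° = 163.7 + 83.0 = 246.8 kN/m
FS = 246.8 / 80.4 = 3.070

FS = 3.07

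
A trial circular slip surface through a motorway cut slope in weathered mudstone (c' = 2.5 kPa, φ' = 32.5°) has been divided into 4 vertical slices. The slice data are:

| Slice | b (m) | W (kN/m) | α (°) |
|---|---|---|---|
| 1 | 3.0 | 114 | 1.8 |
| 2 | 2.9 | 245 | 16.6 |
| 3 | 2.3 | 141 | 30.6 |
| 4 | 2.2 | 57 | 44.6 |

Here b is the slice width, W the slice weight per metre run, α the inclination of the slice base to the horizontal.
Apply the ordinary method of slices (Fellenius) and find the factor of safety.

Ordinary method of slices: FS = Σ[c'·Δl_i + (W_i cosα_i)·tanφ'] / Σ W_i sinα_i, with Δl_i = b_i / cosα_i.
Slice 1: Δl = 3.0/cos1.8° = 3.001 m; N'_1 = 114·cos1.8° = 113.9; c'Δl = 7.50; W sinα = 3.6
Slice 2: Δl = 2.9/cos16.6° = 3.026 m; N'_2 = 245·cos16.6° = 234.8; c'Δl = 7.57; W sinα = 70.0
Slice 3: Δl = 2.3/cos30.6° = 2.672 m; N'_3 = 141·cos30.6° = 121.4; c'Δl = 6.68; W sinα = 71.8
Slice 4: Δl = 2.2/cos44.6° = 3.090 m; N'_4 = 57·cos44.6° = 40.6; c'Δl = 7.72; W sinα = 40.0
Σc'Δl = 29.5 kN/m; ΣN' = 510.7 kN/m; ΣW sinα = 185.4 kN/m
Resisting = 29.5 + 510.7·tan32.5° = 29.5 + 325.3 = 354.8 kN/m
FS = 354.8 / 185.4 = 1.914

FS = 1.91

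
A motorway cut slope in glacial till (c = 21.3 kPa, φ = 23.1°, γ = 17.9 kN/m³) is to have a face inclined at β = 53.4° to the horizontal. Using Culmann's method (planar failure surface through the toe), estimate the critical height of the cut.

H_c = 25.73 m

Culmann's analysis gives the critical failure plane at α_cr = (β + φ)/2 = (53.4 + 23.1)/2 = 38.2°, and the critical height
H_c = (4c/γ) · sinβ cosφ / [1 − cos(β − φ)]
    = (4·21.3/17.9) · sin53.4°·cos23.1° / [1 − cos(30.3°)]
    = 4.760 · 0.8028·0.9198 / [1 − 0.8634]
    = 4.760 · 0.7384 / 0.1366
    = 25.73 m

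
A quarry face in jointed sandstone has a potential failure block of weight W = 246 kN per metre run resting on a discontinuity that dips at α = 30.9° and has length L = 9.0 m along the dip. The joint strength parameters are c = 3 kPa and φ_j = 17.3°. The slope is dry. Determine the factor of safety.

FS = 0.73

Resolving the block weight along and normal to the plane and applying the Mohr–Coulomb strength on the joint:
N' = W cosα = 246·cos30.9° = 211.1 kN/m
Driving force T = W sinα = 246·sin30.9° = 126.3 kN/m
Resisting force R = c·L + N'·tanφ_j = 3·9.0 + 211.1·tan17.3° = 27.0 + 65.7 = 92.7 kN/m
FS = R / T = 92.7 / 126.3 = 0.734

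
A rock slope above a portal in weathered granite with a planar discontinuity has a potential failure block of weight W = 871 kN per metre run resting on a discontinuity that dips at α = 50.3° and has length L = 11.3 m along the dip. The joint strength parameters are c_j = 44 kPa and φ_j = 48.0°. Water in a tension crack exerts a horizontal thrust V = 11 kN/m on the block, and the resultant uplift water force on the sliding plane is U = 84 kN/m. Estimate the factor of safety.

Resolving the block weight along and normal to the plane and applying the Mohr–Coulomb strength on the joint:
N' = W cosα − U − V sinα = 871·cos50.3° − 84 − 11·sin50.3° = 463.9 kN/m
Driving force T = W sinα + V cosα = 871·sin50.3° + 11·cos50.3° = 677.2 kN/m
Resisting force R = c_j·L + N'·tanφ_j = 44·11.3 + 463.9·tan48.0° = 497.2 + 515.2 = 1012.4 kN/m
FS = R / T = 1012.4 / 677.2 = 1.495

FS = 1.50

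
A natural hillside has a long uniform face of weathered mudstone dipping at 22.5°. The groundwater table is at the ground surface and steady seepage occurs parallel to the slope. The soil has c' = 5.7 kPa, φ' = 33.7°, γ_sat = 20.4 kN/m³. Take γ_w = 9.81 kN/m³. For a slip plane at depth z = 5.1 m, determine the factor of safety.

FS = 0.99

With seepage parallel to the slope and the water table at the surface, the effective normal stress on the slip plane uses the buoyant unit weight γ' = γ_sat − γ_w while the driving shear stress uses γ_sat:
FS = [c' + γ' z cos²β tanφ'] / [γ_sat z sinβ cosβ]
γ' = 20.4 − 9.81 = 10.59 kN/m³
Numerator = 5.7 + 10.59·5.1·cos²22.5°·tan33.7° = 5.7 + 10.59·5.1·0.8536·0.6669 = 36.445 kPa
Denominator = 20.4·5.1·sin22.5°·cos22.5° = 20.4·5.1·0.3827·0.9239 = 36.784 kPa
FS = 36.445 / 36.784 = 0.991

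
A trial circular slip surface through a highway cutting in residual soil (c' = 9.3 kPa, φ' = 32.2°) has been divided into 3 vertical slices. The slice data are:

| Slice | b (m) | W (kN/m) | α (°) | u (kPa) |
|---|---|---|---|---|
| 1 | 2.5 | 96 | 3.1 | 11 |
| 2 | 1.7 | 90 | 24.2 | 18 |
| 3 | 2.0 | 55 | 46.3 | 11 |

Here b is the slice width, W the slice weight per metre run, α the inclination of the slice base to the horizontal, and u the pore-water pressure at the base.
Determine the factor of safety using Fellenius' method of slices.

Ordinary method of slices: FS = Σ[c'·Δl_i + (W_i cosα_i − u_i·Δl_i)·tanφ'] / Σ W_i sinα_i, with Δl_i = b_i / cosα_i.
Slice 1: Δl = 2.5/cos3.1° = 2.504 m; N'_1 = 96·cos3.1° − 11·2.504 = 68.3; c'Δl = 23.28; W sinα = 5.2
Slice 2: Δl = 1.7/cos24.2° = 1.864 m; N'_2 = 90·cos24.2° − 18·1.864 = 48.5; c'Δl = 17.33; W sinα = 36.9
Slice 3: Δl = 2.0/cos46.3° = 2.895 m; N'_3 = 55·cos46.3° − 11·2.895 = 6.2; c'Δl = 26.92; W sinα = 39.8
Σc'Δl = 67.5 kN/m; ΣN' = 123.0 kN/m; ΣW sinα = 81.8 kN/m
Resisting = 67.5 + 123.0·tan32.2° = 67.5 + 77.5 = 145.0 kN/m
FS = 145.0 / 81.8 = 1.772

FS = 1.77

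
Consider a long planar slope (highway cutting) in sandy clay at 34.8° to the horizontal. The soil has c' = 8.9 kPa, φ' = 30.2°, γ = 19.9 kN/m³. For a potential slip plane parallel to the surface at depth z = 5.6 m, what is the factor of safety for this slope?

FS = 1.01

For an infinite slope with a slip plane parallel to the surface (no pore pressure): FS = [c' + γz cos²β tanφ'] / [γz sinβ cosβ].
γz = 19.9·5.6 = 111.44 kN/m²
Numerator = 8.9 + 111.44·cos²34.8°·tan30.2° = 8.9 + 111.44·0.6743·0.5820 = 52.634 kPa
Denominator = 111.44·sin34.8°·cos34.8° = 111.44·0.5707·0.8211 = 52.225 kPa
FS = 52.634 / 52.225 = 1.008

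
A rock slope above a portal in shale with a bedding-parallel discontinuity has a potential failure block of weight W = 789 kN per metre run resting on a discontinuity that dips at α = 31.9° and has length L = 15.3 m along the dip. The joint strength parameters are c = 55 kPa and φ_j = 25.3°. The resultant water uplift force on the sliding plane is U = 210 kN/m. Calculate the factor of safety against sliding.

FS = 2.54

Resolving the block weight along and normal to the plane and applying the Mohr–Coulomb strength on the joint:
N' = W cosα − U = 789·cos31.9° − 210 = 459.8 kN/m
Driving force T = W sinα = 789·sin31.9° = 416.9 kN/m
Resisting force R = c·L + N'·tanφ_j = 55·15.3 + 459.8·tan25.3° = 841.5 + 217.4 = 1058.9 kN/m
FS = R / T = 1058.9 / 416.9 = 2.540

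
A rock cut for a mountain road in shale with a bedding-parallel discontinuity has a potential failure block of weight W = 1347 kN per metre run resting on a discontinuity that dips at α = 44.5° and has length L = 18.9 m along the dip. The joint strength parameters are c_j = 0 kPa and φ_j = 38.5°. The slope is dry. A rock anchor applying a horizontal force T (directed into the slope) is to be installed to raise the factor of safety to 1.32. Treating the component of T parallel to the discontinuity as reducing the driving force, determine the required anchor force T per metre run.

Resolving forces along and normal to the sliding plane, with the horizontal anchor force T adding T·sinα to the effective normal force and T·cosα acting up the plane against the driving force:
FS = [c_jL + (W cosα + T sinα) tanφ_j] / [W sinα − T cosα]
Without the anchor: N' = 960.7 kN/m, driving T_d = 944.1 kN/m, resisting R = 0·18.9 + 960.7·tan38.5° = 764.2 kN/m, FS = 0.81.
Setting FS = 1.32 and solving for T:
1.32·(944.1 − T cos44.5°) = 764.2 + T sin44.5°·tan38.5°
T·(sin44.5°·tan38.5° + 1.32·cos44.5°) = 1.32·944.1 − 764.2
T·(0.7009·0.7954 + 1.32·0.7133) = 1246.2 − 764.2 = 482.0
T·1.4990 = 482.0
T = 321.6 kN/m

T = 322 kN/m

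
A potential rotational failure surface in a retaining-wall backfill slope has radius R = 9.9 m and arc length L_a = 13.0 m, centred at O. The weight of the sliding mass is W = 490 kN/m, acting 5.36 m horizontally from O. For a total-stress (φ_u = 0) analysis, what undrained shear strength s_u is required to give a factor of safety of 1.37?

FS = s_u·L_a·R / (W·d), so s_u = FS·W·d / (L_a·R).
s_u = 1.37·490·5.36 / (13.00·9.9) = 3598.2 / 128.70 = 27.96 kPa

s_u = 28.0 kPa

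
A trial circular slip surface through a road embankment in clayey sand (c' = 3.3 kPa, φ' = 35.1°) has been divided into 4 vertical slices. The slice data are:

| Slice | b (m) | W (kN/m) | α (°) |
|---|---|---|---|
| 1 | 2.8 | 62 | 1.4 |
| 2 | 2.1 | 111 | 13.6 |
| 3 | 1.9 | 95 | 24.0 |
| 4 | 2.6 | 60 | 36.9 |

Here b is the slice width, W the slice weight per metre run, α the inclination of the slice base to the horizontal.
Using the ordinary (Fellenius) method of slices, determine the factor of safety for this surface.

Ordinary method of slices: FS = Σ[c'·Δl_i + (W_i cosα_i)·tanφ'] / Σ W_i sinα_i, with Δl_i = b_i / cosα_i.
Slice 1: Δl = 2.8/cos1.4° = 2.801 m; N'_1 = 62·cos1.4° = 62.0; c'Δl = 9.24; W sinα = 1.5
Slice 2: Δl = 2.1/cos13.6° = 2.161 m; N'_2 = 111·cos13.6° = 107.9; c'Δl = 7.13; W sinα = 26.1
Slice 3: Δl = 1.9/cos24.0° = 2.080 m; N'_3 = 95·cos24.0° = 86.8; c'Δl = 6.86; W sinα = 38.6
Slice 4: Δl = 2.6/cos36.9° = 3.251 m; N'_4 = 60·cos36.9° = 48.0; c'Δl = 10.73; W sinα = 36.0
Σc'Δl = 34.0 kN/m; ΣN' = 304.6 kN/m; ΣW sinα = 102.3 kN/m
Resisting = 34.0 + 304.6·tan35.1° = 34.0 + 214.1 = 248.1 kN/m
FS = 248.1 / 102.3 = 2.425

FS = 2.43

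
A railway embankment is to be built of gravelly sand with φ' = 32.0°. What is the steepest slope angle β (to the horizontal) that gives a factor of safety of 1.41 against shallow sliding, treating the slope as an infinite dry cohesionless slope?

For an infinite dry cohesionless slope FS = tanφ'/tanβ, so tanβ = tanφ' / FS.
tanβ = tan32.0° / 1.41 = 0.6249 / 1.41 = 0.4432
β = arctan(0.4432) = 23.90°

β = 23.9°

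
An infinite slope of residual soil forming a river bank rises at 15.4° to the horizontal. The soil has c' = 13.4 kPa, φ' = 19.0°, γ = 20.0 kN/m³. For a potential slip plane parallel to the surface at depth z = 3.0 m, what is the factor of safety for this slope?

For an infinite slope with a slip plane parallel to the surface (no pore pressure): FS = [c' + γz cos²β tanφ'] / [γz sinβ cosβ].
γz = 20.0·3.0 = 60.00 kN/m²
Numerator = 13.4 + 60.00·cos²15.4°·tan19.0° = 13.4 + 60.00·0.9295·0.3443 = 32.603 kPa
Denominator = 60.00·sin15.4°·cos15.4° = 60.00·0.2656·0.9641 = 15.361 kPa
FS = 32.603 / 15.361 = 2.122

FS = 2.12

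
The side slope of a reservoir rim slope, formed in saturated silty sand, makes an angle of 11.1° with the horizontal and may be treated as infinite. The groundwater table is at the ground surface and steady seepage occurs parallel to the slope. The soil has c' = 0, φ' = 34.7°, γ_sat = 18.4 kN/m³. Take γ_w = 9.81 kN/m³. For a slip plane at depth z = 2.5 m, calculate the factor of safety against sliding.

FS = 1.65

With seepage parallel to the slope and the water table at the surface, the effective normal stress on the slip plane uses the buoyant unit weight γ' = γ_sat − γ_w while the driving shear stress uses γ_sat:
FS = [c' + γ' z cos²β tanφ'] / [γ_sat z sinβ cosβ]
(For c' = 0 this reduces to FS = (γ'/γ_sat)·tanφ'/tanβ.)
γ' = 18.4 − 9.81 = 8.59 kN/m³
Numerator = 0.0 + 8.59·2.5·cos²11.1°·tan34.7° = 0.0 + 8.59·2.5·0.9629·0.6924 = 14.319 kPa
Denominator = 18.4·2.5·sin11.1°·cos11.1° = 18.4·2.5·0.1925·0.9813 = 8.690 kPa
FS = 14.319 / 8.690 = 1.648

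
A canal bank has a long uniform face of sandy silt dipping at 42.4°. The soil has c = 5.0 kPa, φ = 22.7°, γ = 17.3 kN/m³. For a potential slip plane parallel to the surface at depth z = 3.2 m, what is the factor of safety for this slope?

For an infinite slope with a slip plane parallel to the surface (no pore pressure): FS = [c + γz cos²β tanφ] / [γz sinβ cosβ].
γz = 17.3·3.2 = 55.36 kN/m²
Numerator = 5.0 + 55.36·cos²42.4°·tan22.7° = 5.0 + 55.36·0.5453·0.4183 = 17.628 kPa
Denominator = 55.36·sin42.4°·cos42.4° = 55.36·0.6743·0.7385 = 27.566 kPa
FS = 17.628 / 27.566 = 0.639

FS = 0.64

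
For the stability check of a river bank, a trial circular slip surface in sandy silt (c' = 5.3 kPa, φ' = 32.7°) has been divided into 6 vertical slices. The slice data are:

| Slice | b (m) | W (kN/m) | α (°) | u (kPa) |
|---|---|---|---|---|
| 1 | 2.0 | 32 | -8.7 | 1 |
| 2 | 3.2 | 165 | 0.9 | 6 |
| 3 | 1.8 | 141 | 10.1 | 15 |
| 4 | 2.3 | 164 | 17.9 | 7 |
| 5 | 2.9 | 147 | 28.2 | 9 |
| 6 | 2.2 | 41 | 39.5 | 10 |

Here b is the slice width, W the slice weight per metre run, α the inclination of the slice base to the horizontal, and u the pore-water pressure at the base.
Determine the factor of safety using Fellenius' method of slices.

FS = 2.51

Ordinary method of slices: FS = Σ[c'·Δl_i + (W_i cosα_i − u_i·Δl_i)·tanφ'] / Σ W_i sinα_i, with Δl_i = b_i / cosα_i.
Slice 1: Δl = 2.0/cos(-8.7°) = 2.023 m; N'_1 = 32·cos(-8.7°) − 1·2.023 = 29.6; c'Δl = 10.72; W sinα = -4.8
Slice 2: Δl = 3.2/cos0.9° = 3.200 m; N'_2 = 165·cos0.9° − 6·3.200 = 145.8; c'Δl = 16.96; W sinα = 2.6
Slice 3: Δl = 1.8/cos10.1° = 1.828 m; N'_3 = 141·cos10.1° − 15·1.828 = 111.4; c'Δl = 9.69; W sinα = 24.7
Slice 4: Δl = 2.3/cos17.9° = 2.417 m; N'_4 = 164·cos17.9° − 7·2.417 = 139.1; c'Δl = 12.81; W sinα = 50.4
Slice 5: Δl = 2.9/cos28.2° = 3.291 m; N'_5 = 147·cos28.2° − 9·3.291 = 99.9; c'Δl = 17.44; W sinα = 69.5
Slice 6: Δl = 2.2/cos39.5° = 2.851 m; N'_6 = 41·cos39.5° − 10·2.851 = 3.1; c'Δl = 15.11; W sinα = 26.1
Σc'Δl = 82.7 kN/m; ΣN' = 529.0 kN/m; ΣW sinα = 168.4 kN/m
Resisting = 82.7 + 529.0·tan32.7° = 82.7 + 339.6 = 422.3 kN/m
FS = 422.3 / 168.4 = 2.508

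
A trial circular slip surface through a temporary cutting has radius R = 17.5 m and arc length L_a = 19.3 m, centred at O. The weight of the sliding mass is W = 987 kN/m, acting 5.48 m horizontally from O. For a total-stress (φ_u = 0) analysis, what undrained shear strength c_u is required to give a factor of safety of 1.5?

FS = c_u·L_a·R / (W·d), so c_u = FS·W·d / (L_a·R).
c_u = 1.5·987·5.48 / (19.30·17.5) = 8113.1 / 337.75 = 24.02 kPa

c_u = 24.0 kPa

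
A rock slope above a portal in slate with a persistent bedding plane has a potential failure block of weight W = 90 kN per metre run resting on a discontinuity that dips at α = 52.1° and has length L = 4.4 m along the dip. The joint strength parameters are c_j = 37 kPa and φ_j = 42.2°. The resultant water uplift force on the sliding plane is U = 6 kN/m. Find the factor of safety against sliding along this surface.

Resolving the block weight along and normal to the plane and applying the Mohr–Coulomb strength on the joint:
N' = W cosα − U = 90·cos52.1° − 6 = 49.3 kN/m
Driving force T = W sinα = 90·sin52.1° = 71.0 kN/m
Resisting force R = c_j·L + N'·tanφ_j = 37·4.4 + 49.3·tan42.2° = 162.8 + 44.7 = 207.5 kN/m
FS = R / T = 207.5 / 71.0 = 2.922

FS = 2.92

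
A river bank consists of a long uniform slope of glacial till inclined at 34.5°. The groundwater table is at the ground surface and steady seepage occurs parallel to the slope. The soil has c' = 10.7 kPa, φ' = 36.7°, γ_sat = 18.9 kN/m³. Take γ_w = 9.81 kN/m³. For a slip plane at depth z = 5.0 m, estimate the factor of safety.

With seepage parallel to the slope and the water table at the surface, the effective normal stress on the slip plane uses the buoyant unit weight γ' = γ_sat − γ_w while the driving shear stress uses γ_sat:
FS = [c' + γ' z cos²β tanφ'] / [γ_sat z sinβ cosβ]
γ' = 18.9 − 9.81 = 9.09 kN/m³
Numerator = 10.7 + 9.09·5.0·cos²34.5°·tan36.7° = 10.7 + 9.09·5.0·0.6792·0.7454 = 33.709 kPa
Denominator = 18.9·5.0·sin34.5°·cos34.5° = 18.9·5.0·0.5664·0.8241 = 44.112 kPa
FS = 33.709 / 44.112 = 0.764

FS = 0.76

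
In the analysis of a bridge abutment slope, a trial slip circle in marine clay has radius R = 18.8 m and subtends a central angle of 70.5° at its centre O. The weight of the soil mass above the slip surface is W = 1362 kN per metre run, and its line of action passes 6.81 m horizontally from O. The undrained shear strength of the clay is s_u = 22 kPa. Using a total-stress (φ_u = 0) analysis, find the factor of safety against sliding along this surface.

Taking moments about the centre O, the resisting moment is provided by the undrained shear strength acting along the arc:
Arc length L_a = R·θ = 18.8·(70.5°·π/180) = 18.8·1.2305 = 23.13 m
M_R = s_u·L_a·R = 22·23.13·18.8 = 9567.6 kN·m/m
M_D = W·d = 1362·6.81 = 9275.2 kN·m/m
FS = M_R / M_D = 9567.6 / 9275.2 = 1.032

FS = 1.03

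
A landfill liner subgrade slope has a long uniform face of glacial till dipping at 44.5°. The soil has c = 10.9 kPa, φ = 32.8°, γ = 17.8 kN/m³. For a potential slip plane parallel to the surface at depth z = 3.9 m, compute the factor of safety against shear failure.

For an infinite slope with a slip plane parallel to the surface (no pore pressure): FS = [c + γz cos²β tanφ] / [γz sinβ cosβ].
γz = 17.8·3.9 = 69.42 kN/m²
Numerator = 10.9 + 69.42·cos²44.5°·tan32.8° = 10.9 + 69.42·0.5087·0.6445 = 33.659 kPa
Denominator = 69.42·sin44.5°·cos44.5° = 69.42·0.7009·0.7133 = 34.705 kPa
FS = 33.659 / 34.705 = 0.970

FS = 0.97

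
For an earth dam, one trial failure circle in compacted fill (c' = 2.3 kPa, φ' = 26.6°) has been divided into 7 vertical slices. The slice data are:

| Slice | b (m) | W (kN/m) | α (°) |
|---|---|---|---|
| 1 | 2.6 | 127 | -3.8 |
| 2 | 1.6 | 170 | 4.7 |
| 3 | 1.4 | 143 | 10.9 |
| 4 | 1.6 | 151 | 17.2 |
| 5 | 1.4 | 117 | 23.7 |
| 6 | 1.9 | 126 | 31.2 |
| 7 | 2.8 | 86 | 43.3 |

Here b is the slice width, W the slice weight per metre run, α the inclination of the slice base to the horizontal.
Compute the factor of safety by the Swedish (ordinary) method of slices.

FS = 1.87

Ordinary method of slices: FS = Σ[c'·Δl_i + (W_i cosα_i)·tanφ'] / Σ W_i sinα_i, with Δl_i = b_i / cosα_i.
Slice 1: Δl = 2.6/cos(-3.8°) = 2.606 m; N'_1 = 127·cos(-3.8°) = 126.7; c'Δl = 5.99; W sinα = -8.4
Slice 2: Δl = 1.6/cos4.7° = 1.605 m; N'_2 = 170·cos4.7° = 169.4; c'Δl = 3.69; W sinα = 13.9
Slice 3: Δl = 1.4/cos10.9° = 1.426 m; N'_3 = 143·cos10.9° = 140.4; c'Δl = 3.28; W sinα = 27.0
Slice 4: Δl = 1.6/cos17.2° = 1.675 m; N'_4 = 151·cos17.2° = 144.2; c'Δl = 3.85; W sinα = 44.7
Slice 5: Δl = 1.4/cos23.7° = 1.529 m; N'_5 = 117·cos23.7° = 107.1; c'Δl = 3.52; W sinα = 47.0
Slice 6: Δl = 1.9/cos31.2° = 2.221 m; N'_6 = 126·cos31.2° = 107.8; c'Δl = 5.11; W sinα = 65.3
Slice 7: Δl = 2.8/cos43.3° = 3.847 m; N'_7 = 86·cos43.3° = 62.6; c'Δl = 8.85; W sinα = 59.0
Σc'Δl = 34.3 kN/m; ΣN' = 858.3 kN/m; ΣW sinα = 248.5 kN/m
Resisting = 34.3 + 858.3·tan26.6° = 34.3 + 429.8 = 464.1 kN/m
FS = 464.1 / 248.5 = 1.868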